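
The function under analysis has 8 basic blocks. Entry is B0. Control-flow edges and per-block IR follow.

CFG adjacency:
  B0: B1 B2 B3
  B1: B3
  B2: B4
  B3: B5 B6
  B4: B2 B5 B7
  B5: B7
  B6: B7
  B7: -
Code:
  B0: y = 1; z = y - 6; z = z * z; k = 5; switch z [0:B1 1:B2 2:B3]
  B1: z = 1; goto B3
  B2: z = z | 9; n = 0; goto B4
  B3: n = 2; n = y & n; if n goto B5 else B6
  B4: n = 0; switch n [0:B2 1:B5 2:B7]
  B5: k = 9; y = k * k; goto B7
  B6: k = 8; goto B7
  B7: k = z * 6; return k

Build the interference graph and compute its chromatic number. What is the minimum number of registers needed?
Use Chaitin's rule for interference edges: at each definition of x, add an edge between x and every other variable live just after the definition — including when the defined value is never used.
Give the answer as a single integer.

Per-block:
  B0 def {k,y,z} use ∅
  B1 def {z} use ∅
  B2 def {n,z} use {z}
  B3 def {n} use {y}
  B4 def {n} use ∅
  B5 def {k,y} use ∅
  B6 def {k} use ∅
  B7 def {k} use {z}

Liveness:
  B0: in=∅ out={y,z}
  B1: in={y} out={y,z}
  B2: in={z} out={z}
  B3: in={y,z} out={z}
  B4: in={z} out={z}
  B5: in={z} out={z}
  B6: in={z} out={z}
  B7: in={z} out=∅

Interfere edges:
  k: {y,z}
  n: {y,z}
  y: {k,n,z}
  z: {k,n,y}

Registers:
  clique {k,y,z} ⇒ need ≥ 3
  3-colouring: r0={y}  r1={z}  r2={k,n}
  χ = 3

Answer: 3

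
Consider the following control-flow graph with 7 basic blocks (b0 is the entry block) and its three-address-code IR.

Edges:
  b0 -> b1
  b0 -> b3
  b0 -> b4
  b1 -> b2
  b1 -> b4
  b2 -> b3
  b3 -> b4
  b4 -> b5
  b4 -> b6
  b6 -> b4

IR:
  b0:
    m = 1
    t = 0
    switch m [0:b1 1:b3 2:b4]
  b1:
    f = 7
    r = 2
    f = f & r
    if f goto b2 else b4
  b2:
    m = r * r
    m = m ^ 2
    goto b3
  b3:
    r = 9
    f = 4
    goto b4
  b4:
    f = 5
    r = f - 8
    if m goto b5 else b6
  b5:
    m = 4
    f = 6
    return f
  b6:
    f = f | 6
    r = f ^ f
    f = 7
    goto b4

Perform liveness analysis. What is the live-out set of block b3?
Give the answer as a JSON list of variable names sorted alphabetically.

def/use:
  b0: def={m,t} ue=∅
  b1: def={f,r} ue=∅
  b2: def={m} ue={r}
  b3: def={f,r} ue=∅
  b4: def={f,r} ue={m}
  b5: def={f,m} ue=∅
  b6: def={f,r} ue={f}

Liveness:
  b0 li=∅ lo={m}
  b1 li={m} lo={m,r}
  b2 li={r} lo={m}
  b3 li={m} lo={m}
  b4 li={m} lo={f,m}
  b5 li=∅ lo=∅
  b6 li={f,m} lo={m}

live-out(b3) = ["m"]

Answer: ["m"]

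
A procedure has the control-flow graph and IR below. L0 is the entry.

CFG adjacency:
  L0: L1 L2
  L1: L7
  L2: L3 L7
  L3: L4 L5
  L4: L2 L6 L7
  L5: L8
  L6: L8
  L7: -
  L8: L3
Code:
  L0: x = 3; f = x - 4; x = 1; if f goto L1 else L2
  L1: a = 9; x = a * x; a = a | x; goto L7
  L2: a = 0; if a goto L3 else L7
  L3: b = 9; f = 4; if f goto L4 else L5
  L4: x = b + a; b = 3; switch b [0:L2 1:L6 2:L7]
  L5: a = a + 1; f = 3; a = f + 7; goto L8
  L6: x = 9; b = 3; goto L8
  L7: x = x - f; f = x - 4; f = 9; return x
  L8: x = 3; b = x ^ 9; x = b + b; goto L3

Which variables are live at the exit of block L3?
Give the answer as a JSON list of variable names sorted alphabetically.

Answer: ["a", "b", "f"]

Working:
Block summaries:
  L0 def {f,x} use ∅
  L1 def {a,x} use {x}
  L2 def {a} use ∅
  L3 def {b,f} use ∅
  L4 def {b,x} use {a,b}
  L5 def {a,f} use {a}
  L6 def {b,x} use ∅
  L7 def {f,x} use {f,x}
  L8 def {b,x} use ∅

Backward fixpoint:
  L0: in=∅ out={f,x}
  L1: in={f,x} out={f,x}
  L2: in={f,x} out={a,f,x}
  L3: in={a} out={a,b,f}
  L4: in={a,b,f} out={a,f,x}
  L5: in={a} out={a}
  L6: in={a} out={a}
  L7: in={f,x} out=∅
  L8: in={a} out={a}

live-out(L3) = ["a", "b", "f"]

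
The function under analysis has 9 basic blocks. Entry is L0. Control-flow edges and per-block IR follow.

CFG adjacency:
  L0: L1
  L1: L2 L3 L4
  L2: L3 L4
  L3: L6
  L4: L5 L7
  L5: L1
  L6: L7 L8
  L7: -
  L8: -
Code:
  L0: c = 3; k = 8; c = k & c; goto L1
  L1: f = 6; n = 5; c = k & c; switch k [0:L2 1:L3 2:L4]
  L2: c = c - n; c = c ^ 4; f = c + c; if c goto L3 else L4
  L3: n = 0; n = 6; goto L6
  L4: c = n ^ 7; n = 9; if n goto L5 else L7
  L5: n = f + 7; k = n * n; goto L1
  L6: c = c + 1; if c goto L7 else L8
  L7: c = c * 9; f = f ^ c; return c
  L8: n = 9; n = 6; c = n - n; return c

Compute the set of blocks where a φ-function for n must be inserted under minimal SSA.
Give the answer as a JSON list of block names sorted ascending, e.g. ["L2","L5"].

Answer: ["L1", "L7"]

Analysis:
idom tree: L1←L0 L2←L1 L3←L1 L4←L1 L5←L4 L6←L3 L7←L1 L8←L6
Dom at joins:
  L1: preds {L0,L5}: {L0} ∩ {L0,L1,L4,L5} = {L0}; idom=L0
  L3: preds {L1,L2}: {L0,L1} ∩ {L0,L1,L2} = {L0,L1}; idom=L1
  L4: preds {L1,L2}: {L0,L1} ∩ {L0,L1,L2} = {L0,L1}; idom=L1
  L7: preds {L4,L6}: {L0,L1,L4} ∩ {L0,L1,L3,L6} = {L0,L1}; idom=L1

Frontier:
  L1←L0: walk · to L0
  L1←L5: walk L5→L4→L1 to L0
  L3←L1: walk · to L1
  L3←L2: walk L2 to L1
  L4←L1: walk · to L1
  L4←L2: walk L2 to L1
  L7←L4: walk L4 to L1
  L7←L6: walk L6→L3 to L1
  L0: DF=∅
  L1: DF={L1}
  L2: DF={L3,L4}
  L3: DF={L7}
  L4: DF={L1,L7}
  L5: DF={L1}
  L6: DF={L7}
  L7: DF=∅
  L8: DF=∅

φ for n: defs {L1,L3,L4,L5,L8}
  DF⁺ = {L1,L7}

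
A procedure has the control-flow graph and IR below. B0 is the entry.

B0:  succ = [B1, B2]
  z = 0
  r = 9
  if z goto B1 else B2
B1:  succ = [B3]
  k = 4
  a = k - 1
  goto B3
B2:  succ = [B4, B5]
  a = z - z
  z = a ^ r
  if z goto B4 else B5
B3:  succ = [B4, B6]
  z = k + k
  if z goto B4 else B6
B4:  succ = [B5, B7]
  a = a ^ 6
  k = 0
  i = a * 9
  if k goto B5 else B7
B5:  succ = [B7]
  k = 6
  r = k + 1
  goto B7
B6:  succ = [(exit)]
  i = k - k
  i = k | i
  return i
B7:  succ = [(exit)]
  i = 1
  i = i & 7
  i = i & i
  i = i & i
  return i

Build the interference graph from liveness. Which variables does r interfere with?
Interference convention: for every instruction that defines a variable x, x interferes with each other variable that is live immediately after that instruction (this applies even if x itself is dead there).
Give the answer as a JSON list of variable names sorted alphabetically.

Answer: ["a", "z"]

Derivation:
Block summaries:
  B0: def={r,z} ue=∅
  B1: def={a,k} ue=∅
  B2: def={a,z} ue={r,z}
  B3: def={z} ue={k}
  B4: def={a,i,k} ue={a}
  B5: def={k,r} ue=∅
  B6: def={i} ue={k}
  B7: def={i} ue=∅

Liveness:
  live B0: ∅→{r,z}
  live B1: ∅→{a,k}
  live B2: {r,z}→{a}
  live B3: {a,k}→{a,k}
  live B4: {a}→∅
  live B5: ∅→∅
  live B6: {k}→∅
  live B7: ∅→∅

Interference:
  a↔{k,r,z}
  i↔{k}
  k↔{a,i,z}
  r↔{a,z}
  z↔{a,k,r}

N(r) = ["a", "z"]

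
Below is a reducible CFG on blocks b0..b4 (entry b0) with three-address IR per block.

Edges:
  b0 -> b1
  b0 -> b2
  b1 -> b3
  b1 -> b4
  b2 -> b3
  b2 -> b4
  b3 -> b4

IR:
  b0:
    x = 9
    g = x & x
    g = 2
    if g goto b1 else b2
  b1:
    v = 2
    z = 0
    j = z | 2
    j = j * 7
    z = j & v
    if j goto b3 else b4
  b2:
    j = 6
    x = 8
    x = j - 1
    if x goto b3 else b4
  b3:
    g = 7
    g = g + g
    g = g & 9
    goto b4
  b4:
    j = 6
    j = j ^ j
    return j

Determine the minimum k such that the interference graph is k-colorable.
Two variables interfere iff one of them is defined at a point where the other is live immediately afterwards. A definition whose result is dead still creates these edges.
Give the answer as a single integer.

Answer: 3

Analysis:
Per-block:
  b0 def {g,x} use ∅
  b1 def {j,v,z} use ∅
  b2 def {j,x} use ∅
  b3 def {g} use ∅
  b4 def {j} use ∅

Live sets:
  live b0: ∅→∅
  live b1: ∅→∅
  live b2: ∅→∅
  live b3: ∅→∅
  live b4: ∅→∅

Interfere edges:
  g: ∅
  j: {v,x,z}
  v: {j,z}
  x: {j}
  z: {j,v}

Chromatic number:
  clique {j,v,z} ⇒ need ≥ 3
  3-colouring: R0={g,j}  R1={v,x}  R2={z}
  χ = 3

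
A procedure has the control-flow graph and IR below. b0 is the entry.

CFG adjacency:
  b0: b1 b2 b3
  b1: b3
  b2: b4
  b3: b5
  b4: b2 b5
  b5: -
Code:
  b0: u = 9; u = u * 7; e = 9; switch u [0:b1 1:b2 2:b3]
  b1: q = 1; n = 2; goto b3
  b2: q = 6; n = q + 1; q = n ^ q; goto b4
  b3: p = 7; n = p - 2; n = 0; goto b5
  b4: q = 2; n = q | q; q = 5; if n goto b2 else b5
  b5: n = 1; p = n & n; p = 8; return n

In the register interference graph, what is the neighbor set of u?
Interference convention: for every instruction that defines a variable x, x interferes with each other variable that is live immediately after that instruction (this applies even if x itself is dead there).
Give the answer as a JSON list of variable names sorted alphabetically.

Answer: ["e"]

Working:
Block summaries:
  b0: {e,u} / ∅
  b1: {n,q} / ∅
  b2: {n,q} / ∅
  b3: {n,p} / ∅
  b4: {n,q} / ∅
  b5: {n,p} / ∅

Live sets:
  live b0: ∅→∅
  live b1: ∅→∅
  live b2: ∅→∅
  live b3: ∅→∅
  live b4: ∅→∅
  live b5: ∅→∅

Interference:
  e↔{u}
  n↔{p,q}
  p↔{n}
  q↔{n}
  u↔{e}

N(u) = ["e"]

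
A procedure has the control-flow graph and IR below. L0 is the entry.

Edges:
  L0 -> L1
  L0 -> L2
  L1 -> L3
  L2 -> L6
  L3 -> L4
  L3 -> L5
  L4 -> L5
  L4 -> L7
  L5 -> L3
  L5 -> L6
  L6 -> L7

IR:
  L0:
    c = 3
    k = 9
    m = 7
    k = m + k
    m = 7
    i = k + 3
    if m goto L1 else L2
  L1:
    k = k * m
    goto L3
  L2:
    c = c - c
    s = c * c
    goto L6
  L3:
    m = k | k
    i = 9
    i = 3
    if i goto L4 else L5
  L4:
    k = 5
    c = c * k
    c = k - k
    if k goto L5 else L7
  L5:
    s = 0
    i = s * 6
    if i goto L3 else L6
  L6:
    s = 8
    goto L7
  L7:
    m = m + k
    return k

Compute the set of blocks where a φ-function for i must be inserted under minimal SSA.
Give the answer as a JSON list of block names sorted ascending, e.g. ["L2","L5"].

Answer: ["L3", "L6", "L7"]

Analysis:
idom tree: L1←L0 L2←L0 L3←L1 L4←L3 L5←L3 L6←L0 L7←L0
Join-block Dom:
  L3: preds {L1,L5}: {L0,L1} ∩ {L0,L1,L3,L5} = {L0,L1}; idom=L1
  L5: preds {L3,L4}: {L0,L1,L3} ∩ {L0,L1,L3,L4} = {L0,L1,L3}; idom=L3
  L6: preds {L2,L5}: {L0,L2} ∩ {L0,L1,L3,L5} = {L0}; idom=L0
  L7: preds {L4,L6}: {L0,L1,L3,L4} ∩ {L0,L6} = {L0}; idom=L0

DF walk-up:
  L3←L1: walk · to L1
  L3←L5: walk L5→L3 to L1
  L5←L3: walk · to L3
  L5←L4: walk L4 to L3
  L6←L2: walk L2 to L0
  L6←L5: walk L5→L3→L1 to L0
  L7←L4: walk L4→L3→L1 to L0
  L7←L6: walk L6 to L0
  L0: DF=∅
  L1: DF={L6,L7}
  L2: DF={L6}
  L3: DF={L3,L6,L7}
  L4: DF={L5,L7}
  L5: DF={L3,L6}
  L6: DF={L7}
  L7: DF=∅

φ for i: defs {L0,L3,L5}
  DF⁺ = {L3,L6,L7}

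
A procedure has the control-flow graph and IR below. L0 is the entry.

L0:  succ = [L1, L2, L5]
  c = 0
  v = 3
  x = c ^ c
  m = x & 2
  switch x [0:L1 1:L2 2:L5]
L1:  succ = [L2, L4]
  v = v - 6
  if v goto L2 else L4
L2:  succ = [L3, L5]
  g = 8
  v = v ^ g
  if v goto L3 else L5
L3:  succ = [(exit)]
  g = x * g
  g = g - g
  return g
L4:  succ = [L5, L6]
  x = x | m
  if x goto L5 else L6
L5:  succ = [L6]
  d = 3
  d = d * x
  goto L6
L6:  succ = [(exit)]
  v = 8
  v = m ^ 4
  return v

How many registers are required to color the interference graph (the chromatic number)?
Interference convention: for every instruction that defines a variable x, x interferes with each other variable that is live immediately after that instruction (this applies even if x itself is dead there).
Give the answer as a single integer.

Answer: 4

Working:
Per-block:
  L0: def={c,m,v,x} ue=∅
  L1: def={v} ue={v}
  L2: def={g,v} ue={v}
  L3: def={g} ue={g,x}
  L4: def={x} ue={m,x}
  L5: def={d} ue={x}
  L6: def={v} ue={m}

Liveness:
  live L0: ∅→{m,v,x}
  live L1: {m,v,x}→{m,v,x}
  live L2: {m,v,x}→{g,m,x}
  live L3: {g,x}→∅
  live L4: {m,x}→{m,x}
  live L5: {m,x}→{m}
  live L6: {m}→∅

Conflict graph:
  c↔{v}
  d↔{m,x}
  g↔{m,v,x}
  m↔{d,g,v,x}
  v↔{c,g,m,x}
  x↔{d,g,m,v}

Chromatic number:
  {g,m,v,x} pairwise interfere (4-clique) ⇒ χ ≥ 4
  4-colouring: c0={c,m}  c1={d,v}  c2={x}  c3={g}
  χ = 4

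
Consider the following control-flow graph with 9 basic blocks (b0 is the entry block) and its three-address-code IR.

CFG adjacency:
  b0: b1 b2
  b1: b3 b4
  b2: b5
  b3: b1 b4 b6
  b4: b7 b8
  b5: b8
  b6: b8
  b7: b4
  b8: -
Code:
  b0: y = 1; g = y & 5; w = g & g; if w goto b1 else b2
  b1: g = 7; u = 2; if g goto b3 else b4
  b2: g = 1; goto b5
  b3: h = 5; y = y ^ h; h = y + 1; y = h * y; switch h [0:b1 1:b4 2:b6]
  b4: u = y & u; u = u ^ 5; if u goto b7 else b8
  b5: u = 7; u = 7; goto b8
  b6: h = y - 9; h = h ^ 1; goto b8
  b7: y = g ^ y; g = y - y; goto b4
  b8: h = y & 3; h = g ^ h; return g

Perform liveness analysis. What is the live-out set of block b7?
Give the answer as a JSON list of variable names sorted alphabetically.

Per-block:
  b0: def={g,w,y} ue=∅
  b1: def={g,u} ue=∅
  b2: def={g} ue=∅
  b3: def={h,y} ue={y}
  b4: def={u} ue={u,y}
  b5: def={u} ue=∅
  b6: def={h} ue={y}
  b7: def={g,y} ue={g,y}
  b8: def={h} ue={g,y}

Live sets:
  b0 li=∅ lo={y}
  b1 li={y} lo={g,u,y}
  b2 li={y} lo={g,y}
  b3 li={g,u,y} lo={g,u,y}
  b4 li={g,u,y} lo={g,u,y}
  b5 li={g,y} lo={g,y}
  b6 li={g,y} lo={g,y}
  b7 li={g,u,y} lo={g,u,y}
  b8 li={g,y} lo=∅

live-out(b7) = ["g", "u", "y"]

Answer: ["g", "u", "y"]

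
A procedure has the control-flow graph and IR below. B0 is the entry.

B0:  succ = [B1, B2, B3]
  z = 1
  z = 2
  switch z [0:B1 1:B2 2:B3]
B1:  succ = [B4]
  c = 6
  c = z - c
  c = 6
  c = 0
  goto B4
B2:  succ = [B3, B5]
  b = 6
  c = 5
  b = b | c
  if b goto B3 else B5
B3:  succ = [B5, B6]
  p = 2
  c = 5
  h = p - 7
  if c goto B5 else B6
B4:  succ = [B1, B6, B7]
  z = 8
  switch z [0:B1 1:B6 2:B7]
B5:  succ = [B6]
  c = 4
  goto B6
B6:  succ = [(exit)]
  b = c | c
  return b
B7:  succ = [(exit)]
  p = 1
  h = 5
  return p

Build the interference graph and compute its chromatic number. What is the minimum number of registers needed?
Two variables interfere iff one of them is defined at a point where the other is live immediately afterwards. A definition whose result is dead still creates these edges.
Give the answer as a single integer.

Per-block:
  B0: {z} / ∅
  B1: {c} / {z}
  B2: {b,c} / ∅
  B3: {c,h,p} / ∅
  B4: {z} / ∅
  B5: {c} / ∅
  B6: {b} / {c}
  B7: {h,p} / ∅

Backward fixpoint:
  live B0: ∅→{z}
  live B1: {z}→{c}
  live B2: ∅→∅
  live B3: ∅→{c}
  live B4: {c}→{c,z}
  live B5: ∅→{c}
  live B6: {c}→∅
  live B7: ∅→∅

Interference:
  b↔{c}
  c↔{b,h,p,z}
  h↔{c,p}
  p↔{c,h}
  z↔{c}

Colouring:
  clique {c,h,p} ⇒ need ≥ 3
  assign b→R1 c→R0 h→R1 p→R2 z→R1 — no edge inside a register ⇒ χ ≤ 3
  χ = 3

Answer: 3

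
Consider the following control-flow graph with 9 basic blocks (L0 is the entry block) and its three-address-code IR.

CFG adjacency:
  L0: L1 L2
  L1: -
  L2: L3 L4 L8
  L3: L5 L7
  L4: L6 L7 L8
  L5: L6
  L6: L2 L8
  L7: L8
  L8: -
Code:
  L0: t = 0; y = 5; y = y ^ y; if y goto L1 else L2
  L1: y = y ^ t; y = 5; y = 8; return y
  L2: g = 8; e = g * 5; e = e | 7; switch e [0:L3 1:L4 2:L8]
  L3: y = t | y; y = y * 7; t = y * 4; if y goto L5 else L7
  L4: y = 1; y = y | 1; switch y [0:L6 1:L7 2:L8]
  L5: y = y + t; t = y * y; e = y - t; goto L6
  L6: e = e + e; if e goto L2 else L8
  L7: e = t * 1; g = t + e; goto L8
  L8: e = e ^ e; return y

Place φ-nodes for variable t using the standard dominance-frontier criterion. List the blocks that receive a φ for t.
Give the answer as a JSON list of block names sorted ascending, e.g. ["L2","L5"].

idom tree: L1←L0 L2←L0 L3←L2 L4←L2 L5←L3 L6←L2 L7←L2 L8←L2
Join-block Dom:
  L2: preds {L0,L6}: {L0} ∩ {L0,L2,L6} = {L0}; idom=L0
  L6: preds {L4,L5}: {L0,L2,L4} ∩ {L0,L2,L3,L5} = {L0,L2}; idom=L2
  L7: preds {L3,L4}: {L0,L2,L3} ∩ {L0,L2,L4} = {L0,L2}; idom=L2
  L8: preds {L2,L4,L6,L7}: {L0,L2} ∩ {L0,L2,L4} ∩ {L0,L2,L6} ∩ {L0,L2,L7} = {L0,L2}; idom=L2

Frontier:
  L2←L0: walk · to L0
  L2←L6: walk L6→L2 to L0
  L6←L4: walk L4 to L2
  L6←L5: walk L5→L3 to L2
  L7←L3: walk L3 to L2
  L7←L4: walk L4 to L2
  L8←L2: walk · to L2
  L8←L4: walk L4 to L2
  L8←L6: walk L6 to L2
  L8←L7: walk L7 to L2
  L0 → ∅
  L1 → ∅
  L2 → {L2}
  L3 → {L6,L7}
  L4 → {L6,L7,L8}
  L5 → {L6}
  L6 → {L2,L8}
  L7 → {L8}
  L8 → ∅

φ for t: defs {L0,L3,L5}
  DF⁺ = {L2,L6,L7,L8}

Answer: ["L2", "L6", "L7", "L8"]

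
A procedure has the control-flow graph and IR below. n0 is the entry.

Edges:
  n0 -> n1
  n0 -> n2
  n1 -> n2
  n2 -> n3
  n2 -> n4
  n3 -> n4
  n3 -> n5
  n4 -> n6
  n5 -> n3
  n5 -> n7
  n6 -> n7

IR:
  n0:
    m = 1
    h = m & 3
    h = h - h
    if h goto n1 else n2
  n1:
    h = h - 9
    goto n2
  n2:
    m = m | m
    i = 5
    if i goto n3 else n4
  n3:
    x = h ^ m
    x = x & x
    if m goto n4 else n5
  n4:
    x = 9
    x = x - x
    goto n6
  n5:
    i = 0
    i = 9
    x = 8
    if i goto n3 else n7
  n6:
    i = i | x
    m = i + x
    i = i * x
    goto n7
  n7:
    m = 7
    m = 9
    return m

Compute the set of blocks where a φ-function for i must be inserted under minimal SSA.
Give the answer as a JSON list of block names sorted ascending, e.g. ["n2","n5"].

idom tree: n1←n0 n2←n0 n3←n2 n4←n2 n5←n3 n6←n4 n7←n2
Dom at joins:
  n2: preds {n0,n1}: {n0} ∩ {n0,n1} = {n0}; idom=n0
  n3: preds {n2,n5}: {n0,n2} ∩ {n0,n2,n3,n5} = {n0,n2}; idom=n2
  n4: preds {n2,n3}: {n0,n2} ∩ {n0,n2,n3} = {n0,n2}; idom=n2
  n7: preds {n5,n6}: {n0,n2,n3,n5} ∩ {n0,n2,n4,n6} = {n0,n2}; idom=n2

DF derivation:
  n2←n0: walk · to n0
  n2←n1: walk n1 to n0
  n3←n2: walk · to n2
  n3←n5: walk n5→n3 to n2
  n4←n2: walk · to n2
  n4←n3: walk n3 to n2
  n7←n5: walk n5→n3 to n2
  n7←n6: walk n6→n4 to n2
  DF(n0)=∅
  DF(n1)={n2}
  DF(n2)=∅
  DF(n3)={n3,n4,n7}
  DF(n4)={n7}
  DF(n5)={n3,n7}
  DF(n6)={n7}
  DF(n7)=∅

φ for i: defs {n2,n5,n6}
  DF⁺ = {n3,n4,n7}

Answer: ["n3", "n4", "n7"]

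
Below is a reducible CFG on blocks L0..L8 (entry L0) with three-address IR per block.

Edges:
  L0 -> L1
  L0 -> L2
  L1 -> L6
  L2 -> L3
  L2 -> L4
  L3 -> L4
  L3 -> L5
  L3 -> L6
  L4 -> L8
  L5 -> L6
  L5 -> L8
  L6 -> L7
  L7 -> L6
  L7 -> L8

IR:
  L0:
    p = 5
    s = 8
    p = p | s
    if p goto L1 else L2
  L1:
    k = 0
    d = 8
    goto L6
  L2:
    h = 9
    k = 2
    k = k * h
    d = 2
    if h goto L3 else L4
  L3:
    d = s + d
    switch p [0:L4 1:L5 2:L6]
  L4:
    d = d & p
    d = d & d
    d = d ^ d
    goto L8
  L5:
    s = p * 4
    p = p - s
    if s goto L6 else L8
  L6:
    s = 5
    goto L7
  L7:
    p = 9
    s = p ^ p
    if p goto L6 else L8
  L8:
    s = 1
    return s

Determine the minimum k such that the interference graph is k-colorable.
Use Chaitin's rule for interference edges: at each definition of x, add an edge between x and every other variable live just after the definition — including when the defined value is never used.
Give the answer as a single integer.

Answer: 4

Working:
Block summaries:
  L0 def {p,s} use ∅
  L1 def {d,k} use ∅
  L2 def {d,h,k} use ∅
  L3 def {d} use {d,p,s}
  L4 def {d} use {d,p}
  L5 def {p,s} use {p}
  L6 def {s} use ∅
  L7 def {p,s} use ∅
  L8 def {s} use ∅

Live sets:
  L0 li=∅ lo={p,s}
  L1 li=∅ lo=∅
  L2 li={p,s} lo={d,p,s}
  L3 li={d,p,s} lo={d,p}
  L4 li={d,p} lo=∅
  L5 li={p} lo=∅
  L6 li=∅ lo=∅
  L7 li=∅ lo=∅
  L8 li=∅ lo=∅

Interfere edges:
  d↔{h,p,s}
  h↔{d,k,p,s}
  k↔{h,p,s}
  p↔{d,h,k,s}
  s↔{d,h,k,p}

Registers:
  {d,h,p,s} pairwise interfere (4-clique) ⇒ χ ≥ 4
  assign d→R3 h→R0 k→R3 p→R1 s→R2 — no edge inside a register ⇒ χ ≤ 4
  χ = 4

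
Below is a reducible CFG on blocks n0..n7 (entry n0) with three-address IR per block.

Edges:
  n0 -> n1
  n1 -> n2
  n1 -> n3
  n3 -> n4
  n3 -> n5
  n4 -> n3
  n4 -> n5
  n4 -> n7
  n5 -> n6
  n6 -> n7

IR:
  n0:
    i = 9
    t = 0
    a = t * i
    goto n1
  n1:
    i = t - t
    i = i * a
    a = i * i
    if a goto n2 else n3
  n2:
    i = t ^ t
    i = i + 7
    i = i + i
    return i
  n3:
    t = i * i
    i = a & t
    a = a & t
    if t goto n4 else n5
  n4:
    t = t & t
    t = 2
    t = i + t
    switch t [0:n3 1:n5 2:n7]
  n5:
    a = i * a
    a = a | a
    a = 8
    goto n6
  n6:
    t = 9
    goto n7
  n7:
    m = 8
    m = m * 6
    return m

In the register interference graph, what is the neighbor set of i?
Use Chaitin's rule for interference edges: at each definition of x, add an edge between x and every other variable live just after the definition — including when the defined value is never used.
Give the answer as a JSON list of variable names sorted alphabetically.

def/use:
  n0 def {a,i,t} use ∅
  n1 def {a,i} use {a,t}
  n2 def {i} use {t}
  n3 def {a,i,t} use {a,i}
  n4 def {t} use {i,t}
  n5 def {a} use {a,i}
  n6 def {t} use ∅
  n7 def {m} use ∅

Live sets:
  n0: in=∅ out={a,t}
  n1: in={a,t} out={a,i,t}
  n2: in={t} out=∅
  n3: in={a,i} out={a,i,t}
  n4: in={a,i,t} out={a,i}
  n5: in={a,i} out=∅
  n6: in=∅ out=∅
  n7: in=∅ out=∅

Interference:
  a↔{i,t}
  i↔{a,t}
  m↔∅
  t↔{a,i}

N(i) = ["a", "t"]

Answer: ["a", "t"]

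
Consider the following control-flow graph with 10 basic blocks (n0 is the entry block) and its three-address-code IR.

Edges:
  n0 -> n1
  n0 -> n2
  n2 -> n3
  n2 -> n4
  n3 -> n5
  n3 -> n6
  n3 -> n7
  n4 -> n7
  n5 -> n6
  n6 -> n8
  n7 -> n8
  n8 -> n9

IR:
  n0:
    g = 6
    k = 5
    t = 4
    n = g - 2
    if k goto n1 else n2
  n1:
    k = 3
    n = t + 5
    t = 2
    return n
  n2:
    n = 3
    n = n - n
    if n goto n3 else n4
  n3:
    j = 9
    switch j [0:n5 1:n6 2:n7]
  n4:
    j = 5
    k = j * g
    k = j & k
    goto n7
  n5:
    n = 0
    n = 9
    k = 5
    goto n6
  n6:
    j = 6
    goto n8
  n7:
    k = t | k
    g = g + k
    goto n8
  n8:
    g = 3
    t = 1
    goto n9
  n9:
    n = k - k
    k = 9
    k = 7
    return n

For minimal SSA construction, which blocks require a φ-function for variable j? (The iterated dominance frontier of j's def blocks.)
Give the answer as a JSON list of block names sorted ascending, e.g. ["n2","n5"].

idom tree: n1←n0 n2←n0 n3←n2 n4←n2 n5←n3 n6←n3 n7←n2 n8←n2 n9←n8
Dom∩ at merges:
  n6: preds {n3,n5}: {n0,n2,n3} ∩ {n0,n2,n3,n5} = {n0,n2,n3}; idom=n3
  n7: preds {n3,n4}: {n0,n2,n3} ∩ {n0,n2,n4} = {n0,n2}; idom=n2
  n8: preds {n6,n7}: {n0,n2,n3,n6} ∩ {n0,n2,n7} = {n0,n2}; idom=n2

DF derivation:
  join n6 pred n3: · stop@n3
  join n6 pred n5: n5 stop@n3
  join n7 pred n3: n3 stop@n2
  join n7 pred n4: n4 stop@n2
  join n8 pred n6: n6→n3 stop@n2
  join n8 pred n7: n7 stop@n2
  n0 → ∅
  n1 → ∅
  n2 → ∅
  n3 → {n7,n8}
  n4 → {n7}
  n5 → {n6}
  n6 → {n8}
  n7 → {n8}
  n8 → ∅
  n9 → ∅

φ for j: defs {n3,n4,n6}
  DF⁺ = {n7,n8}

Answer: ["n7", "n8"]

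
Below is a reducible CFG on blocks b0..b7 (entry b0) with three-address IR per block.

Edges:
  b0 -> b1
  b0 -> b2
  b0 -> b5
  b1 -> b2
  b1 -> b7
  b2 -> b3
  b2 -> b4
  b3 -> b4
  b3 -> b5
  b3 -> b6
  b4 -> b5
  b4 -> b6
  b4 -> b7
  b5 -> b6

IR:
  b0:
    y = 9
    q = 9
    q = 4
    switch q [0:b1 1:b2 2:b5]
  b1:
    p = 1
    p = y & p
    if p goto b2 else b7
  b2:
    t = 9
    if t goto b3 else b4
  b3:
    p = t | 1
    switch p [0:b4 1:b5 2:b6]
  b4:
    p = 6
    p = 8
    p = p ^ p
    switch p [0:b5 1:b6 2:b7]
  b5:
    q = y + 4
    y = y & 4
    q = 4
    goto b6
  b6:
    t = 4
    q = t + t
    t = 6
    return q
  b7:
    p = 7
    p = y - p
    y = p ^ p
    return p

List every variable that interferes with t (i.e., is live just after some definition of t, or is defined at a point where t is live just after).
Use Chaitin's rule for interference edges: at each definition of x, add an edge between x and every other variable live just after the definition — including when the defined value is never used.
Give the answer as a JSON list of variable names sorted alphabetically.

Answer: ["q", "y"]

Working:
def/use:
  b0: {q,y} / ∅
  b1: {p} / {y}
  b2: {t} / ∅
  b3: {p} / {t}
  b4: {p} / ∅
  b5: {q,y} / {y}
  b6: {q,t} / ∅
  b7: {p,y} / {y}

Backward fixpoint:
  b0: in=∅ out={y}
  b1: in={y} out={y}
  b2: in={y} out={t,y}
  b3: in={t,y} out={y}
  b4: in={y} out={y}
  b5: in={y} out=∅
  b6: in=∅ out=∅
  b7: in={y} out=∅

Interfere edges:
  p↔{y}
  q↔{t,y}
  t↔{q,y}
  y↔{p,q,t}

N(t) = ["q", "y"]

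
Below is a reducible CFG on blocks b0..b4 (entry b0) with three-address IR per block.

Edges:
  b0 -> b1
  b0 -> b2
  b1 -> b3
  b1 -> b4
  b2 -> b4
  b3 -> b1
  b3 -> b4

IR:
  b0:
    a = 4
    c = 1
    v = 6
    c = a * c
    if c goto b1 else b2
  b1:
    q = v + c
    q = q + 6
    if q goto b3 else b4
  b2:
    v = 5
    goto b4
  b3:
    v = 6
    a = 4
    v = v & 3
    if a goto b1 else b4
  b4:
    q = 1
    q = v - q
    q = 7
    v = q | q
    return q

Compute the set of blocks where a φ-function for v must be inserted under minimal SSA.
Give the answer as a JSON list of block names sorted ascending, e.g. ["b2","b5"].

idom tree: b1←b0 b2←b0 b3←b1 b4←b0
Dom∩ at merges:
  b1: preds {b0,b3}: {b0} ∩ {b0,b1,b3} = {b0}; idom=b0
  b4: preds {b1,b2,b3}: {b0,b1} ∩ {b0,b2} ∩ {b0,b1,b3} = {b0}; idom=b0

DF walk-up:
  join b1 pred b0: · stop@b0
  join b1 pred b3: b3→b1 stop@b0
  join b4 pred b1: b1 stop@b0
  join b4 pred b2: b2 stop@b0
  join b4 pred b3: b3→b1 stop@b0
  b0: DF=∅
  b1: DF={b1,b4}
  b2: DF={b4}
  b3: DF={b1,b4}
  b4: DF=∅

φ for v: defs {b0,b2,b3,b4}
  DF⁺ = {b1,b4}

Answer: ["b1", "b4"]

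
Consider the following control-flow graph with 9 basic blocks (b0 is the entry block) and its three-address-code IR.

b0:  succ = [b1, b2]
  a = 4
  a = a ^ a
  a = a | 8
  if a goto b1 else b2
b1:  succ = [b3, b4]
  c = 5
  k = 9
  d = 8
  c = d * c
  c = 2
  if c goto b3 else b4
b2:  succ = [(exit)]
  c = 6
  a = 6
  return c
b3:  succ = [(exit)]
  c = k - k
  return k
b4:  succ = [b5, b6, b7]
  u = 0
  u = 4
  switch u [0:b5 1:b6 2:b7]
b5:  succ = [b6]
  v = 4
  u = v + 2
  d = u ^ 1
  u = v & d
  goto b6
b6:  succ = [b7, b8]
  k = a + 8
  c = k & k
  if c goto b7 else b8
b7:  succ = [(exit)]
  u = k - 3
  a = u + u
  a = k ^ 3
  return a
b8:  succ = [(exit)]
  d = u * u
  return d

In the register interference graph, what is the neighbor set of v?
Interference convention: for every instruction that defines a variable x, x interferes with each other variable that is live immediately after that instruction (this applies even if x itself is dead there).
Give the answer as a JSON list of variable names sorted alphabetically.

Answer: ["a", "d", "u"]

Derivation:
Per-block:
  b0: {a} / ∅
  b1: {c,d,k} / ∅
  b2: {a,c} / ∅
  b3: {c} / {k}
  b4: {u} / ∅
  b5: {d,u,v} / ∅
  b6: {c,k} / {a}
  b7: {a,u} / {k}
  b8: {d} / {u}

Backward fixpoint:
  b0 li=∅ lo={a}
  b1 li={a} lo={a,k}
  b2 li=∅ lo=∅
  b3 li={k} lo=∅
  b4 li={a,k} lo={a,k,u}
  b5 li={a} lo={a,u}
  b6 li={a,u} lo={k,u}
  b7 li={k} lo=∅
  b8 li={u} lo=∅

Conflict graph:
  a: {c,d,k,u,v}
  c: {a,d,k,u}
  d: {a,c,k,v}
  k: {a,c,d,u}
  u: {a,c,k,v}
  v: {a,d,u}

N(v) = ["a", "d", "u"]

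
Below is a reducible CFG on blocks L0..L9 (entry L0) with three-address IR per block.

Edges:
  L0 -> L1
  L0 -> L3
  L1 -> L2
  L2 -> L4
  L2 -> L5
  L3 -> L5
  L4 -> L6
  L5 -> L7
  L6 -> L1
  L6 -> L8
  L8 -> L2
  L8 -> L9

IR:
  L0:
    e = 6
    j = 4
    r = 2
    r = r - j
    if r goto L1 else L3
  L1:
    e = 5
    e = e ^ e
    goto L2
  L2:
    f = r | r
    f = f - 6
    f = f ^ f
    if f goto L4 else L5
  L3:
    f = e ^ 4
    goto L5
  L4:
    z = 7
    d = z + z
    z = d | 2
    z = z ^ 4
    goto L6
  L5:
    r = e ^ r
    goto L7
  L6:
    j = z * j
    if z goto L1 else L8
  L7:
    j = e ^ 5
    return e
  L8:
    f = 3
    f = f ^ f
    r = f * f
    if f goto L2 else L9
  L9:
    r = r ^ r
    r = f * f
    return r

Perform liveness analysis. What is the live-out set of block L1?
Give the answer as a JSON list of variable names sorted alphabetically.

Per-block:
  L0: {e,j,r} / ∅
  L1: {e} / ∅
  L2: {f} / {r}
  L3: {f} / {e}
  L4: {d,z} / ∅
  L5: {r} / {e,r}
  L6: {j} / {j,z}
  L7: {j} / {e}
  L8: {f,r} / ∅
  L9: {r} / {f,r}

Liveness:
  live L0: ∅→{e,j,r}
  live L1: {j,r}→{e,j,r}
  live L2: {e,j,r}→{e,j,r}
  live L3: {e,r}→{e,r}
  live L4: {e,j,r}→{e,j,r,z}
  live L5: {e,r}→{e}
  live L6: {e,j,r,z}→{e,j,r}
  live L7: {e}→∅
  live L8: {e,j}→{e,f,j,r}
  live L9: {f,r}→∅

live-out(L1) = ["e", "j", "r"]

Answer: ["e", "j", "r"]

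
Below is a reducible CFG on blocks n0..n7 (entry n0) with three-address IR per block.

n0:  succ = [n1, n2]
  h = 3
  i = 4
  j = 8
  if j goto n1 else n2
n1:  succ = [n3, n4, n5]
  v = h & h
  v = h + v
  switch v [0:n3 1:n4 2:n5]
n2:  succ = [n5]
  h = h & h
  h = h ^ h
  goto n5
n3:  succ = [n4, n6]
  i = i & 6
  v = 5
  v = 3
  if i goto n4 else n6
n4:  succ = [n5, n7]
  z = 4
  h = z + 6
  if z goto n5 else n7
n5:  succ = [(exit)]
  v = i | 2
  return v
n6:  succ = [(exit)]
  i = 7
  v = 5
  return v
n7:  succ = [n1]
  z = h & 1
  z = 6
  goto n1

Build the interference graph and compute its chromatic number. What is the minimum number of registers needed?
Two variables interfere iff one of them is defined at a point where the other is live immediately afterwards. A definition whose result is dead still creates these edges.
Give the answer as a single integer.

Answer: 3

Analysis:
Block summaries:
  n0: def={h,i,j} ue=∅
  n1: def={v} ue={h}
  n2: def={h} ue={h}
  n3: def={i,v} ue={i}
  n4: def={h,z} ue=∅
  n5: def={v} ue={i}
  n6: def={i,v} ue=∅
  n7: def={z} ue={h}

Live sets:
  live n0: ∅→{h,i}
  live n1: {h,i}→{i}
  live n2: {h,i}→{i}
  live n3: {i}→{i}
  live n4: {i}→{h,i}
  live n5: {i}→∅
  live n6: ∅→∅
  live n7: {h,i}→{h,i}

Conflict graph:
  h↔{i,j,v,z}
  i↔{h,j,v,z}
  j↔{h,i}
  v↔{h,i}
  z↔{h,i}

Chromatic number:
  {h,i,j} pairwise interfere (3-clique) ⇒ χ ≥ 3
  assign h→R0 i→R1 j→R2 v→R2 z→R2 — no edge inside a register ⇒ χ ≤ 3
  χ = 3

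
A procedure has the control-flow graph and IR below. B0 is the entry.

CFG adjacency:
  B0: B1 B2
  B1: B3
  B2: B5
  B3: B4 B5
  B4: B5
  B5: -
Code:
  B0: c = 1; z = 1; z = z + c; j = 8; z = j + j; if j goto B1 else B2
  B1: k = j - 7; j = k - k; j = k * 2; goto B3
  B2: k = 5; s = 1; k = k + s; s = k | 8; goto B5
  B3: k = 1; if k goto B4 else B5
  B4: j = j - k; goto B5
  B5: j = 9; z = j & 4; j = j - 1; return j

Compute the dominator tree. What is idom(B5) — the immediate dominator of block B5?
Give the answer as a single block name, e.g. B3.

Answer: B0

Derivation:
idom tree: B1←B0 B2←B0 B3←B1 B4←B3 B5←B0
Dom∩ at merges:
  B5: preds {B2,B3,B4}: {B0,B2} ∩ {B0,B1,B3} ∩ {B0,B1,B3,B4} = {B0}; idom=B0

idom(B5) = B0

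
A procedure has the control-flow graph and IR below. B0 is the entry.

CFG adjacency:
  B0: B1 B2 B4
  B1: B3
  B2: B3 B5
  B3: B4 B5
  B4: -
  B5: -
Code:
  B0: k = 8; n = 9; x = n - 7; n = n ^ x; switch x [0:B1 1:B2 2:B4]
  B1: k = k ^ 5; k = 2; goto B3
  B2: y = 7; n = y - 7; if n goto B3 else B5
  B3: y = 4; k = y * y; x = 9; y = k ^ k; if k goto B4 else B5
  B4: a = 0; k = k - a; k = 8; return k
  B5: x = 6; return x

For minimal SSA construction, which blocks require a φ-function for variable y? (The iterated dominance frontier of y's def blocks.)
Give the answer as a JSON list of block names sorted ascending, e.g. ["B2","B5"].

Answer: ["B3", "B4", "B5"]

Analysis:
idom tree: B1←B0 B2←B0 B3←B0 B4←B0 B5←B0
Dom at joins:
  B3: preds {B1,B2}: {B0,B1} ∩ {B0,B2} = {B0}; idom=B0
  B4: preds {B0,B3}: {B0} ∩ {B0,B3} = {B0}; idom=B0
  B5: preds {B2,B3}: {B0,B2} ∩ {B0,B3} = {B0}; idom=B0

DF derivation:
  join B3 pred B1: B1 stop@B0
  join B3 pred B2: B2 stop@B0
  join B4 pred B0: · stop@B0
  join B4 pred B3: B3 stop@B0
  join B5 pred B2: B2 stop@B0
  join B5 pred B3: B3 stop@B0
  B0: DF=∅
  B1: DF={B3}
  B2: DF={B3,B5}
  B3: DF={B4,B5}
  B4: DF=∅
  B5: DF=∅

φ for y: defs {B2,B3}
  DF⁺ = {B3,B4,B5}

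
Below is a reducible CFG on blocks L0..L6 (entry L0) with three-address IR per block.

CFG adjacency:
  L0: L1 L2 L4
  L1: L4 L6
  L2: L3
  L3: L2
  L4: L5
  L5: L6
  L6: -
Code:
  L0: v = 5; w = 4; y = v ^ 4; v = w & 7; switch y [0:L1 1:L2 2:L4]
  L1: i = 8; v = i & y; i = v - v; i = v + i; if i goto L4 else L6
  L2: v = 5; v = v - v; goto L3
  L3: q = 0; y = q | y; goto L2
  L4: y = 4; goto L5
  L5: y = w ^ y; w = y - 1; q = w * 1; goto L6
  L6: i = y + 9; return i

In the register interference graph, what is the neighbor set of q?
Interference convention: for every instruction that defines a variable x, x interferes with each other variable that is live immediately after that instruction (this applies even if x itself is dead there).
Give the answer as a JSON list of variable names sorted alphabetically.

def/use:
  L0: {v,w,y} / ∅
  L1: {i,v} / {y}
  L2: {v} / ∅
  L3: {q,y} / {y}
  L4: {y} / ∅
  L5: {q,w,y} / {w,y}
  L6: {i} / {y}

Live sets:
  L0: in=∅ out={w,y}
  L1: in={w,y} out={w,y}
  L2: in={y} out={y}
  L3: in={y} out={y}
  L4: in={w} out={w,y}
  L5: in={w,y} out={y}
  L6: in={y} out=∅

Conflict graph:
  i: {v,w,y}
  q: {y}
  v: {i,w,y}
  w: {i,v,y}
  y: {i,q,v,w}

N(q) = ["y"]

Answer: ["y"]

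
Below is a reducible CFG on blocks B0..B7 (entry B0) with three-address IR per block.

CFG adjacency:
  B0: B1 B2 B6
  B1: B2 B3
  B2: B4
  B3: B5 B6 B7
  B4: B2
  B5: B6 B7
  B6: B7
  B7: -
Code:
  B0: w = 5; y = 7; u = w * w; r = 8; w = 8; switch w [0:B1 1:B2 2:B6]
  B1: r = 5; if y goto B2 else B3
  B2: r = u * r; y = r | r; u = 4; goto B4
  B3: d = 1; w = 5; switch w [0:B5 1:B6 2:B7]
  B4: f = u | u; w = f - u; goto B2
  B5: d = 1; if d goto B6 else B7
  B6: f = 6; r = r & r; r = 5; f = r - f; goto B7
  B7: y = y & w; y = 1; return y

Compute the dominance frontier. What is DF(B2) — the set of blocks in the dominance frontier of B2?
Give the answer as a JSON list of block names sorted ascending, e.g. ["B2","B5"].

idom tree: B1←B0 B2←B0 B3←B1 B4←B2 B5←B3 B6←B0 B7←B0
Join-block Dom:
  B2: preds {B0,B1,B4}: {B0} ∩ {B0,B1} ∩ {B0,B2,B4} = {B0}; idom=B0
  B6: preds {B0,B3,B5}: {B0} ∩ {B0,B1,B3} ∩ {B0,B1,B3,B5} = {B0}; idom=B0
  B7: preds {B3,B5,B6}: {B0,B1,B3} ∩ {B0,B1,B3,B5} ∩ {B0,B6} = {B0}; idom=B0

Frontier:
  B2←B0: walk · to B0
  B2←B1: walk B1 to B0
  B2←B4: walk B4→B2 to B0
  B6←B0: walk · to B0
  B6←B3: walk B3→B1 to B0
  B6←B5: walk B5→B3→B1 to B0
  B7←B3: walk B3→B1 to B0
  B7←B5: walk B5→B3→B1 to B0
  B7←B6: walk B6 to B0
  DF(B0)=∅
  DF(B1)={B2,B6,B7}
  DF(B2)={B2}
  DF(B3)={B6,B7}
  DF(B4)={B2}
  DF(B5)={B6,B7}
  DF(B6)={B7}
  DF(B7)=∅

DF(B2) = ["B2"]

Answer: ["B2"]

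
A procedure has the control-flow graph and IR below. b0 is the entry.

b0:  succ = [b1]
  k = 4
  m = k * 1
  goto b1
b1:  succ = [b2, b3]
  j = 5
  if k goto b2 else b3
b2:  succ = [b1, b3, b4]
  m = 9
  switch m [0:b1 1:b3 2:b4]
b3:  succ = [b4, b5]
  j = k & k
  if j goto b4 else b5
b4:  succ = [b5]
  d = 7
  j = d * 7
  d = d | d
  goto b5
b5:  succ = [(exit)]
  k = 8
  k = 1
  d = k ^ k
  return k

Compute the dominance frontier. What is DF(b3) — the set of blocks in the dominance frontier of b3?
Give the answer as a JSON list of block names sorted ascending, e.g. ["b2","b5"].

Answer: ["b4", "b5"]

Analysis:
idom tree: b1←b0 b2←b1 b3←b1 b4←b1 b5←b1
Dom∩ at merges:
  b1: preds {b0,b2}: {b0} ∩ {b0,b1,b2} = {b0}; idom=b0
  b3: preds {b1,b2}: {b0,b1} ∩ {b0,b1,b2} = {b0,b1}; idom=b1
  b4: preds {b2,b3}: {b0,b1,b2} ∩ {b0,b1,b3} = {b0,b1}; idom=b1
  b5: preds {b3,b4}: {b0,b1,b3} ∩ {b0,b1,b4} = {b0,b1}; idom=b1

DF walk-up:
  b1←b0: walk · to b0
  b1←b2: walk b2→b1 to b0
  b3←b1: walk · to b1
  b3←b2: walk b2 to b1
  b4←b2: walk b2 to b1
  b4←b3: walk b3 to b1
  b5←b3: walk b3 to b1
  b5←b4: walk b4 to b1
  DF(b0)=∅
  DF(b1)={b1}
  DF(b2)={b1,b3,b4}
  DF(b3)={b4,b5}
  DF(b4)={b5}
  DF(b5)=∅

DF(b3) = ["b4", "b5"]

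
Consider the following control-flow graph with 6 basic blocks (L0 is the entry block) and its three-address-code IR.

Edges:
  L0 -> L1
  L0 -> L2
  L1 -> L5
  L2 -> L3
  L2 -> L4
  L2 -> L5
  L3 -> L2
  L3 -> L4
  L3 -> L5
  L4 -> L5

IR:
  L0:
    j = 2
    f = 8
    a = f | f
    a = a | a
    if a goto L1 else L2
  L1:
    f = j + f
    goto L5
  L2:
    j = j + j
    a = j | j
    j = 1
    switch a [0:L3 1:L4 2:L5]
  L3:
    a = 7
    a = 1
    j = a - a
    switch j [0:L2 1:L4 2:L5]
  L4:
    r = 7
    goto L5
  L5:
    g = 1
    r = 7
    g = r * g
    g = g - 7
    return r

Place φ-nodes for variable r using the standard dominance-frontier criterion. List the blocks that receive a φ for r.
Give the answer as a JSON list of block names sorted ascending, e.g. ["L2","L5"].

idom tree: L1←L0 L2←L0 L3←L2 L4←L2 L5←L0
Join-block Dom:
  L2: preds {L0,L3}: {L0} ∩ {L0,L2,L3} = {L0}; idom=L0
  L4: preds {L2,L3}: {L0,L2} ∩ {L0,L2,L3} = {L0,L2}; idom=L2
  L5: preds {L1,L2,L3,L4}: {L0,L1} ∩ {L0,L2} ∩ {L0,L2,L3} ∩ {L0,L2,L4} = {L0}; idom=L0

DF walk-up:
  join L2 pred L0: · stop@L0
  join L2 pred L3: L3→L2 stop@L0
  join L4 pred L2: · stop@L2
  join L4 pred L3: L3 stop@L2
  join L5 pred L1: L1 stop@L0
  join L5 pred L2: L2 stop@L0
  join L5 pred L3: L3→L2 stop@L0
  join L5 pred L4: L4→L2 stop@L0
  DF(L0)=∅
  DF(L1)={L5}
  DF(L2)={L2,L5}
  DF(L3)={L2,L4,L5}
  DF(L4)={L5}
  DF(L5)=∅

φ for r: defs {L4,L5}
  DF⁺ = {L5}

Answer: ["L5"]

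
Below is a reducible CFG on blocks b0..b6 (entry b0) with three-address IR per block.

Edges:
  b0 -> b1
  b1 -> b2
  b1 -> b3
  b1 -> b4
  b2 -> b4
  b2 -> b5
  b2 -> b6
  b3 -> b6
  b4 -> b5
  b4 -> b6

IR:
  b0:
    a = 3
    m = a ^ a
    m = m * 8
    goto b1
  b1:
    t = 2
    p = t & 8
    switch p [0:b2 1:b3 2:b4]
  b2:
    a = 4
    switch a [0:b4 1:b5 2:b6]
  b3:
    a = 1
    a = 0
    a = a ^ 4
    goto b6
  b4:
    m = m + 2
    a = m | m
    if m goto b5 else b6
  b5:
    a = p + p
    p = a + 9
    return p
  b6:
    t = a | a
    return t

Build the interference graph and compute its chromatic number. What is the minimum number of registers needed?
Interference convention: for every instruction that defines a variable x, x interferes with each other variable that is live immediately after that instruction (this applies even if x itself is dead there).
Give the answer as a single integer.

def/use:
  b0 def {a,m} use ∅
  b1 def {p,t} use ∅
  b2 def {a} use ∅
  b3 def {a} use ∅
  b4 def {a,m} use {m}
  b5 def {a,p} use {p}
  b6 def {t} use {a}

Live sets:
  live b0: ∅→{m}
  live b1: {m}→{m,p}
  live b2: {m,p}→{a,m,p}
  live b3: ∅→{a}
  live b4: {m,p}→{a,p}
  live b5: {p}→∅
  live b6: {a}→∅

Interfere edges:
  a↔{m,p}
  m↔{a,p,t}
  p↔{a,m}
  t↔{m}

Chromatic number:
  {a,m,p} pairwise interfere (3-clique) ⇒ χ ≥ 3
  3-colouring: r0={m}  r1={a,t}  r2={p}
  χ = 3

Answer: 3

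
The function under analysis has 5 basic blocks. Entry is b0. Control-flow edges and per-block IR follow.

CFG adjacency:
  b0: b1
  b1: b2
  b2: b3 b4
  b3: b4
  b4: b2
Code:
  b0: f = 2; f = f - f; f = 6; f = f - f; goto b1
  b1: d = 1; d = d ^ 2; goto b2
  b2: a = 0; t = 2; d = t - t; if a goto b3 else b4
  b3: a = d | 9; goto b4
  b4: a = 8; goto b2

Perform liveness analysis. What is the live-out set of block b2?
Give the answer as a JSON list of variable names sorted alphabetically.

Answer: ["d"]

Derivation:
def/use:
  b0: {f} / ∅
  b1: {d} / ∅
  b2: {a,d,t} / ∅
  b3: {a} / {d}
  b4: {a} / ∅

Backward fixpoint:
  live b0: ∅→∅
  live b1: ∅→∅
  live b2: ∅→{d}
  live b3: {d}→∅
  live b4: ∅→∅

live-out(b2) = ["d"]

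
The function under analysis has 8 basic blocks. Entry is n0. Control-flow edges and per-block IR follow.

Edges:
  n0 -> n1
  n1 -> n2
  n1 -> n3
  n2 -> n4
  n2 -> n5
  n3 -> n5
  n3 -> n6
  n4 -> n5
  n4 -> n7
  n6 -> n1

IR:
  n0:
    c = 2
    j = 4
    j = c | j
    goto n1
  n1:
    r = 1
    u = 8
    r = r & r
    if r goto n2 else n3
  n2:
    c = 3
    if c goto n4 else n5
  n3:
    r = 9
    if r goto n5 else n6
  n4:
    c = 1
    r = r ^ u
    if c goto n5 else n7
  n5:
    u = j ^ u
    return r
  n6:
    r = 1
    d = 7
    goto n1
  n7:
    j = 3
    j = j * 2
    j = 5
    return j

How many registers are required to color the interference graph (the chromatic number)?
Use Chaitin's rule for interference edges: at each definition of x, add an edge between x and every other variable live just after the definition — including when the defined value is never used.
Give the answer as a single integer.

Answer: 4

Working:
Block summaries:
  n0: {c,j} / ∅
  n1: {r,u} / ∅
  n2: {c} / ∅
  n3: {r} / ∅
  n4: {c,r} / {r,u}
  n5: {u} / {j,r,u}
  n6: {d,r} / ∅
  n7: {j} / ∅

Live sets:
  n0: in=∅ out={j}
  n1: in={j} out={j,r,u}
  n2: in={j,r,u} out={j,r,u}
  n3: in={j,u} out={j,r,u}
  n4: in={j,r,u} out={j,r,u}
  n5: in={j,r,u} out=∅
  n6: in={j} out={j}
  n7: in=∅ out=∅

Conflict graph:
  c — {j,r,u}
  d — {j}
  j — {c,d,r,u}
  r — {c,j,u}
  u — {c,j,r}

Colouring:
  clique {c,j,r,u} ⇒ need ≥ 4
  assign c→R1 d→R1 j→R0 r→R2 u→R3 — no edge inside a register ⇒ χ ≤ 4
  χ = 4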